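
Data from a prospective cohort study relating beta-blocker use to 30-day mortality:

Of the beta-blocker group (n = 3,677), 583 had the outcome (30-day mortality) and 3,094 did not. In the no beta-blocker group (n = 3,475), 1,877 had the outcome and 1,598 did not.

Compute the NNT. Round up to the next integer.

3

Risk in treated group = 583/3677 = 0.15855; risk in control = 1877/3475 = 0.54014.
Absolute risk reduction = 0.54014 − 0.15855 = 0.38159
NNT = 1 / ARR = 1 / 0.38159 = 2.621 → round up → 3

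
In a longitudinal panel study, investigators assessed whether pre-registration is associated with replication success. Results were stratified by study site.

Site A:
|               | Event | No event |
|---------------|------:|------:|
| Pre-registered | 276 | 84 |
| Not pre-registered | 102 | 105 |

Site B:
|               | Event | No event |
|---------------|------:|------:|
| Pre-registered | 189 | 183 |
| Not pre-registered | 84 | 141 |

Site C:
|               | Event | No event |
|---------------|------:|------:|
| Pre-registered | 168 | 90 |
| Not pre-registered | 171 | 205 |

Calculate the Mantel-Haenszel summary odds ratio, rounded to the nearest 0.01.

2.30

OR_MH = Σ(aᵢdᵢ/nᵢ) / Σ(bᵢcᵢ/nᵢ), where nᵢ is the stratum total.
Stratum 1 (Site A): n = 567; a·d/n = 276·105/567 = 51.1111; b·c/n = 84·102/567 = 15.1111
Stratum 2 (Site B): n = 597; a·d/n = 189·141/597 = 44.6382; b·c/n = 183·84/597 = 25.7487
Stratum 3 (Site C): n = 634; a·d/n = 168·205/634 = 54.3218; b·c/n = 90·171/634 = 24.2744
OR_MH = (51.1111 + 44.6382 + 54.3218) / (15.1111 + 25.7487 + 24.2744) = 150.0711 / 65.1343 = 2.30403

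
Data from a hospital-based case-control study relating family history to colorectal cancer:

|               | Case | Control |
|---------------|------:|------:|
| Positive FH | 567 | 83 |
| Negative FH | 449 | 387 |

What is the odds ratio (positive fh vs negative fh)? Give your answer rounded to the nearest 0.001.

5.888

Cells: a = 567, b = 83, c = 449, d = 387.
OR = (a·d)/(b·c) = (567 × 387) / (83 × 449) = 219429 / 37267 = 5.88802
The odds of colorectal cancer are about 5.89 times as high in the positive fh group.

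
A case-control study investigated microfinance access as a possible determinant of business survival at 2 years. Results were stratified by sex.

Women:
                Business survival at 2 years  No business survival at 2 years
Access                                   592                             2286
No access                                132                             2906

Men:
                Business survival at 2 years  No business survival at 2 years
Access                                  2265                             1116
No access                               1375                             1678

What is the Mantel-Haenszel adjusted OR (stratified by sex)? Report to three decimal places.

3.045

OR_MH = Σ(aᵢdᵢ/nᵢ) / Σ(bᵢcᵢ/nᵢ), where nᵢ is the stratum total.
Stratum 1 (Women): n = 5916; a·d/n = 592·2906/5916 = 290.7965; b·c/n = 2286·132/5916 = 51.0061
Stratum 2 (Men): n = 6434; a·d/n = 2265·1678/6434 = 590.7165; b·c/n = 1116·1375/6434 = 238.4986
OR_MH = (290.7965 + 590.7165) / (51.0061 + 238.4986) = 881.5130 / 289.5047 = 3.04490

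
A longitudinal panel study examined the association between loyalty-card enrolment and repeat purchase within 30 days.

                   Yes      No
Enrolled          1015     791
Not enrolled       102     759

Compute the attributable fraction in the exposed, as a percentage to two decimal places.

78.92

Cells: a = 1015, b = 791, c = 102, d = 759.
Risk in exposed = 1015/1806 = 0.56202; risk in unexposed = 102/861 = 0.11847.
RR = 0.56202/0.11847 = 4.74407
AR% = (RR − 1)/RR × 100 = (4.74407 − 1)/4.74407 × 100 = 78.9211%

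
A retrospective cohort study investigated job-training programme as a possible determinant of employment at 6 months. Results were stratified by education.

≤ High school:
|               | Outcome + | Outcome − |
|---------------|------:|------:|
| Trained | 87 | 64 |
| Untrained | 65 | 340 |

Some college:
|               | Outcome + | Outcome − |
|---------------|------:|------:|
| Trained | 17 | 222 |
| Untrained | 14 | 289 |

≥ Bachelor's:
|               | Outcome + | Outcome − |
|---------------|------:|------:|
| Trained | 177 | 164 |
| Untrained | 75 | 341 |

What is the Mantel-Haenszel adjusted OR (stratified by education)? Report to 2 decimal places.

4.82

OR_MH = Σ(aᵢdᵢ/nᵢ) / Σ(bᵢcᵢ/nᵢ), where nᵢ is the stratum total.
Stratum 1 (≤ High school): n = 556; a·d/n = 87·340/556 = 53.2014; b·c/n = 64·65/556 = 7.4820
Stratum 2 (Some college): n = 542; a·d/n = 17·289/542 = 9.0646; b·c/n = 222·14/542 = 5.7343
Stratum 3 (≥ Bachelor's): n = 757; a·d/n = 177·341/757 = 79.7318; b·c/n = 164·75/757 = 16.2483
OR_MH = (53.2014 + 9.0646 + 79.7318) / (7.4820 + 5.7343 + 16.2483) = 141.9979 / 29.4647 = 4.81926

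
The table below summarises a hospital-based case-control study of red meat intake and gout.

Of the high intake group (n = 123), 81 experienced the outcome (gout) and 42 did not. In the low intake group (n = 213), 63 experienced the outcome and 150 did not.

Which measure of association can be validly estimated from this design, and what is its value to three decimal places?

4.592

From the description: a = 81, b = 42, c = 63, d = 150.
This is a hospital-based case-control study: participants were sampled on outcome status, so risks in the source population cannot be estimated directly — relative risk is not valid here. The odds ratio is the appropriate measure.
OR = (a·d)/(b·c) = (81 × 150) / (42 × 63) = 12150 / 2646 = 4.59184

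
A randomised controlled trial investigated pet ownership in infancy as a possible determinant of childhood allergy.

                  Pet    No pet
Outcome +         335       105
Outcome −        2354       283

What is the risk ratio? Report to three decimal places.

0.460

Reading the table with exposure as columns: a = 335 (Pet, case), b = 2354 (Pet, non-case), c = 105 (No pet, case), d = 283.
Risk in exposed = 335/2689 = 0.12458; risk in unexposed = 105/388 = 0.27062.
RR = 0.12458 / 0.27062 = 0.46036
The risk is 54% lower among the exposed than among the unexposed.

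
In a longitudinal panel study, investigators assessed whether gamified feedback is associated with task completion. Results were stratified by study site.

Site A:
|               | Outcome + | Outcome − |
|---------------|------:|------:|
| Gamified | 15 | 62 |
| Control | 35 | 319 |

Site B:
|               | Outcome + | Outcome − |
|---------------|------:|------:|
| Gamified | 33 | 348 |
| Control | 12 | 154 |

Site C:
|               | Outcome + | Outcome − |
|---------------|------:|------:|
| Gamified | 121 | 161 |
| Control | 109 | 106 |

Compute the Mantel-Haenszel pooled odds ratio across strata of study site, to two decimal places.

0.96

OR_MH = Σ(aᵢdᵢ/nᵢ) / Σ(bᵢcᵢ/nᵢ), where nᵢ is the stratum total.
Stratum 1 (Site A): n = 431; a·d/n = 15·319/431 = 11.1021; b·c/n = 62·35/431 = 5.0348
Stratum 2 (Site B): n = 547; a·d/n = 33·154/547 = 9.2907; b·c/n = 348·12/547 = 7.6344
Stratum 3 (Site C): n = 497; a·d/n = 121·106/497 = 25.8068; b·c/n = 161·109/497 = 35.3099
OR_MH = (11.1021 + 9.2907 + 25.8068) / (5.0348 + 7.6344 + 35.3099) = 46.1996 / 47.9790 = 0.96291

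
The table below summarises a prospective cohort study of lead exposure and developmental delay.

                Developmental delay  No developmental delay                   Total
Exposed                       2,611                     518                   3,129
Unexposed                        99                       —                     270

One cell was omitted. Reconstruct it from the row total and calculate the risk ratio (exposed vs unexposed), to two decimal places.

2.28

The missing cell is in the unexposed row: 270 − 99 = 171.
So a = 2611, b = 518, c = 99, d = 171.
RR = [a/(a+b)] / [c/(c+d)] = (2611/3129) / (99/270) = 0.83445/0.36667 = 2.27578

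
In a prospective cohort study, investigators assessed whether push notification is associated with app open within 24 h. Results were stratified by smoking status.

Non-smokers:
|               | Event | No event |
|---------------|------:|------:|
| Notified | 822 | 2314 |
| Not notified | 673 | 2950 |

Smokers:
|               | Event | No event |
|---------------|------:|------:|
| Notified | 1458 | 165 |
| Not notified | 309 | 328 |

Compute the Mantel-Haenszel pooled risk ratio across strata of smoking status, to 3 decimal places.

RR_MH = Σ(aᵢ·n₀ᵢ/nᵢ) / Σ(cᵢ·n₁ᵢ/nᵢ), with n₁ᵢ = aᵢ+bᵢ (exposed), n₀ᵢ = cᵢ+dᵢ (unexposed), nᵢ = n₁ᵢ+n₀ᵢ.
Stratum 1 (Non-smokers): n₁ = 3136, n₀ = 3623, n = 6759; a·n₀/n = 822·3623/6759 = 440.6134; c·n₁/n = 673·3136/6759 = 312.2545
Stratum 2 (Smokers): n₁ = 1623, n₀ = 637, n = 2260; a·n₀/n = 1458·637/2260 = 410.9496; c·n₁/n = 309·1623/2260 = 221.9058
RR_MH = (440.6134 + 410.9496) / (312.2545 + 221.9058) = 851.5630 / 534.1602 = 1.59421

1.594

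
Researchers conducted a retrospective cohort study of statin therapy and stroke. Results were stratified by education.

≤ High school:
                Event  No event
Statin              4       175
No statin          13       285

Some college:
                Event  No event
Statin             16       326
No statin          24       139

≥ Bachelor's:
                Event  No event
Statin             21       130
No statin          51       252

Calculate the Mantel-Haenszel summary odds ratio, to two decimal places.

0.53

OR_MH = Σ(aᵢdᵢ/nᵢ) / Σ(bᵢcᵢ/nᵢ), where nᵢ is the stratum total.
Stratum 1 (≤ High school): n = 477; a·d/n = 4·285/477 = 2.3899; b·c/n = 175·13/477 = 4.7694
Stratum 2 (Some college): n = 505; a·d/n = 16·139/505 = 4.4040; b·c/n = 326·24/505 = 15.4931
Stratum 3 (≥ Bachelor's): n = 454; a·d/n = 21·252/454 = 11.6564; b·c/n = 130·51/454 = 14.6035
OR_MH = (2.3899 + 4.4040 + 11.6564) / (4.7694 + 15.4931 + 14.6035) = 18.4503 / 34.8660 = 0.52918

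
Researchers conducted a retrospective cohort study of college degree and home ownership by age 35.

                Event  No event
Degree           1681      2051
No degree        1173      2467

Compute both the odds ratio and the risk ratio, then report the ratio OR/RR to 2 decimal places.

Cells: a = 1681, b = 2051, c = 1173, d = 2467.
OR = (1681·2467)/(2051·1173) = 4147027/2405823 = 1.72375
Risk in exposed = 1681/3732 = 0.45043; risk in unexposed = 1173/3640 = 0.32225; RR = 1.39775
OR/RR = 1.72375 / 1.39775 = 1.23323
The outcome is not rare, so the OR lies further from 1 than the RR.

1.23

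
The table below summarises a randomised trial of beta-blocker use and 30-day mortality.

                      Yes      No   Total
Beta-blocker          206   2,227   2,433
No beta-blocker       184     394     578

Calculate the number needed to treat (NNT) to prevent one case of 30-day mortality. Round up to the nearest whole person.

5

Risk in treated group = 206/2433 = 0.08467; risk in control = 184/578 = 0.31834.
Absolute risk reduction = 0.31834 − 0.08467 = 0.23367
NNT = 1 / ARR = 1 / 0.23367 = 4.280 → round up → 5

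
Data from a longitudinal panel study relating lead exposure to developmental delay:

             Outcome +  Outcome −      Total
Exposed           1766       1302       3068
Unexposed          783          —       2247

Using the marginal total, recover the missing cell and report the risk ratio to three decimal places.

The missing cell is in the unexposed row: 2247 − 783 = 1464.
So a = 1766, b = 1302, c = 783, d = 1464.
RR = [a/(a+b)] / [c/(c+d)] = (1766/3068) / (783/2247) = 0.57562/0.34846 = 1.65187

1.652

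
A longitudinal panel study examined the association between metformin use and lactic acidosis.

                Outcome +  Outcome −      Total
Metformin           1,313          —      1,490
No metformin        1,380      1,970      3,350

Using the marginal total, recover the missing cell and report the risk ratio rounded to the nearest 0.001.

2.139

The missing cell is in the exposed row: 1490 − 1313 = 177.
So a = 1313, b = 177, c = 1380, d = 1970.
RR = [a/(a+b)] / [c/(c+d)] = (1313/1490) / (1380/3350) = 0.88121/0.41194 = 2.13916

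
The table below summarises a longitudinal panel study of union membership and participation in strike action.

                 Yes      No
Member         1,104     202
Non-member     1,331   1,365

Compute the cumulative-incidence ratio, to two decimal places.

Cells: a = 1104, b = 202, c = 1331, d = 1365.
Risk in exposed = 1104/1306 = 0.84533; risk in unexposed = 1331/2696 = 0.49369.
RR = 0.84533 / 0.49369 = 1.71225
The risk among the exposed is 1.71 times that among the unexposed.

1.71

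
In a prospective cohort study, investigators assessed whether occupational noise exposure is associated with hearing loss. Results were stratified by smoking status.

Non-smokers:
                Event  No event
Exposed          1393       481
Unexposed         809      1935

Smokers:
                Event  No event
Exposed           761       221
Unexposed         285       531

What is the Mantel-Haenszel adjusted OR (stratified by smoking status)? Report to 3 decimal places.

6.777

OR_MH = Σ(aᵢdᵢ/nᵢ) / Σ(bᵢcᵢ/nᵢ), where nᵢ is the stratum total.
Stratum 1 (Non-smokers): n = 4618; a·d/n = 1393·1935/4618 = 583.6845; b·c/n = 481·809/4618 = 84.2635
Stratum 2 (Smokers): n = 1798; a·d/n = 761·531/1798 = 224.7447; b·c/n = 221·285/1798 = 35.0306
OR_MH = (583.6845 + 224.7447) / (84.2635 + 35.0306) = 808.4292 / 119.2941 = 6.77677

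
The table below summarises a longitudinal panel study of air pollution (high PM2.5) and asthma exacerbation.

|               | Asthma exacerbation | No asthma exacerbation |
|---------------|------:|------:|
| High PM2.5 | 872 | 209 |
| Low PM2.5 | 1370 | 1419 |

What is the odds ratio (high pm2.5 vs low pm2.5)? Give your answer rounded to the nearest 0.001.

Cells: a = 872, b = 209, c = 1370, d = 1419.
OR = (a·d)/(b·c) = (872 × 1419) / (209 × 1370) = 1237368 / 286330 = 4.32148
The odds of asthma exacerbation are about 4.32 times as high in the high pm2.5 group.

4.321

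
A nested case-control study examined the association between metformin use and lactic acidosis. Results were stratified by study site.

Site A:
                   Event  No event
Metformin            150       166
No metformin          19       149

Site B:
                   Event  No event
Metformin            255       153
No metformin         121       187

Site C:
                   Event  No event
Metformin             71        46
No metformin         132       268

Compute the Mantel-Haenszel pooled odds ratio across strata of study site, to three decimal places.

OR_MH = Σ(aᵢdᵢ/nᵢ) / Σ(bᵢcᵢ/nᵢ), where nᵢ is the stratum total.
Stratum 1 (Site A): n = 484; a·d/n = 150·149/484 = 46.1777; b·c/n = 166·19/484 = 6.5165
Stratum 2 (Site B): n = 716; a·d/n = 255·187/716 = 66.5992; b·c/n = 153·121/716 = 25.8561
Stratum 3 (Site C): n = 517; a·d/n = 71·268/517 = 36.8046; b·c/n = 46·132/517 = 11.7447
OR_MH = (46.1777 + 66.5992 + 36.8046) / (6.5165 + 25.8561 + 11.7447) = 149.5815 / 44.1174 = 3.39054

3.391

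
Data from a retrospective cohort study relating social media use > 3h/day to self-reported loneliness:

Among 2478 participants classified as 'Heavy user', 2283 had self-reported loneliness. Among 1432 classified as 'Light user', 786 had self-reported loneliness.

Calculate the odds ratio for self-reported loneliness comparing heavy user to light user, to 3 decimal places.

From the description: a = 2283, b = 195, c = 786, d = 646.
OR = (a·d)/(b·c) = (2283 × 646) / (195 × 786) = 1474818 / 153270 = 9.62235
The odds of self-reported loneliness are about 9.62 times as high in the heavy user group.

9.622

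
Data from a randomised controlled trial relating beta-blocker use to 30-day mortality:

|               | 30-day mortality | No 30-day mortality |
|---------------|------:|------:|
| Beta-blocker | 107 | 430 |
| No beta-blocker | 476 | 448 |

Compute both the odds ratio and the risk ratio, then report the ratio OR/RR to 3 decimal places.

Cells: a = 107, b = 430, c = 476, d = 448.
OR = (107·448)/(430·476) = 47936/204680 = 0.23420
Risk in exposed = 107/537 = 0.19926; risk in unexposed = 476/924 = 0.51515; RR = 0.38679
OR/RR = 0.23420 / 0.38679 = 0.60550
The outcome is not rare, so the OR lies further from 1 than the RR.

0.605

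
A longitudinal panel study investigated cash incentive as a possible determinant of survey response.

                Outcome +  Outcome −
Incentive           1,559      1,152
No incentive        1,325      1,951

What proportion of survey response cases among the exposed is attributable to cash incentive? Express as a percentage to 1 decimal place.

Cells: a = 1559, b = 1152, c = 1325, d = 1951.
Risk in exposed = 1559/2711 = 0.57506; risk in unexposed = 1325/3276 = 0.40446.
RR = 0.57506/0.40446 = 1.42182
AR% = (RR − 1)/RR × 100 = (1.42182 − 1)/1.42182 × 100 = 29.6676%

29.7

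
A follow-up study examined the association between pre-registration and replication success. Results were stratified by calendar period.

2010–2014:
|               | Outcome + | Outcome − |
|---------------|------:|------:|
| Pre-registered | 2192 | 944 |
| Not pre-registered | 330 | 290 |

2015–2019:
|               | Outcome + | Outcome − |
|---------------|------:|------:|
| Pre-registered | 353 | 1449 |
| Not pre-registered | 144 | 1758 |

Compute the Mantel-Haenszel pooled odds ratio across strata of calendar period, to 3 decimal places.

OR_MH = Σ(aᵢdᵢ/nᵢ) / Σ(bᵢcᵢ/nᵢ), where nᵢ is the stratum total.
Stratum 1 (2010–2014): n = 3756; a·d/n = 2192·290/3756 = 169.2439; b·c/n = 944·330/3756 = 82.9393
Stratum 2 (2015–2019): n = 3704; a·d/n = 353·1758/3704 = 167.5416; b·c/n = 1449·144/3704 = 56.3326
OR_MH = (169.2439 + 167.5416) / (82.9393 + 56.3326) = 336.7855 / 139.2719 = 2.41819

2.418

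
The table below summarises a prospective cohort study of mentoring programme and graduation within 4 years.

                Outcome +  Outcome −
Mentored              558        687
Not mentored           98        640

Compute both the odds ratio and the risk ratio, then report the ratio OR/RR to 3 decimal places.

1.572

Cells: a = 558, b = 687, c = 98, d = 640.
OR = (558·640)/(687·98) = 357120/67326 = 5.30434
Risk in exposed = 558/1245 = 0.44819; risk in unexposed = 98/738 = 0.13279; RR = 3.37517
OR/RR = 5.30434 / 3.37517 = 1.57158
The outcome is not rare, so the OR lies further from 1 than the RR.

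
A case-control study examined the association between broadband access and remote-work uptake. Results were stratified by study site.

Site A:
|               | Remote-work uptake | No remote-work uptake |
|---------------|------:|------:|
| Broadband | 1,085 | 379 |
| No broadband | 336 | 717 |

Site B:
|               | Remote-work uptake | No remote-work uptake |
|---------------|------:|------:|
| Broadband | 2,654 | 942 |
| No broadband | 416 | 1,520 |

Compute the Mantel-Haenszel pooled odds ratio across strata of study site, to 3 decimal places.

8.551

OR_MH = Σ(aᵢdᵢ/nᵢ) / Σ(bᵢcᵢ/nᵢ), where nᵢ is the stratum total.
Stratum 1 (Site A): n = 2517; a·d/n = 1085·717/2517 = 309.0763; b·c/n = 379·336/2517 = 50.5936
Stratum 2 (Site B): n = 5532; a·d/n = 2654·1520/5532 = 729.2263; b·c/n = 942·416/5532 = 70.8373
OR_MH = (309.0763 + 729.2263) / (50.5936 + 70.8373) = 1038.3026 / 121.4309 = 8.55057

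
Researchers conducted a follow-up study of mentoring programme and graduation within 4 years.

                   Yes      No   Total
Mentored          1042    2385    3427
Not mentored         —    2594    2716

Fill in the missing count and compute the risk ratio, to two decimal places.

6.77

The missing cell is in the unexposed row: 2716 − 2594 = 122.
So a = 1042, b = 2385, c = 122, d = 2594.
RR = [a/(a+b)] / [c/(c+d)] = (1042/3427) / (122/2716) = 0.30406/0.04492 = 6.76898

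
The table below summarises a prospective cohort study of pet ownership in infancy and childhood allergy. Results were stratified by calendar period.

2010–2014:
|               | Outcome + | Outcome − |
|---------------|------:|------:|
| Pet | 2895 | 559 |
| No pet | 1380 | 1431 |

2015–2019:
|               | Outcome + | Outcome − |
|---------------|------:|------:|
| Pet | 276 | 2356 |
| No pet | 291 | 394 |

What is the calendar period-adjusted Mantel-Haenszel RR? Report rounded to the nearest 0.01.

1.37

RR_MH = Σ(aᵢ·n₀ᵢ/nᵢ) / Σ(cᵢ·n₁ᵢ/nᵢ), with n₁ᵢ = aᵢ+bᵢ (exposed), n₀ᵢ = cᵢ+dᵢ (unexposed), nᵢ = n₁ᵢ+n₀ᵢ.
Stratum 1 (2010–2014): n₁ = 3454, n₀ = 2811, n = 6265; a·n₀/n = 2895·2811/6265 = 1298.9377; c·n₁/n = 1380·3454/6265 = 760.8172
Stratum 2 (2015–2019): n₁ = 2632, n₀ = 685, n = 3317; a·n₀/n = 276·685/3317 = 56.9973; c·n₁/n = 291·2632/3317 = 230.9050
RR_MH = (1298.9377 + 56.9973) / (760.8172 + 230.9050) = 1355.9350 / 991.7223 = 1.36725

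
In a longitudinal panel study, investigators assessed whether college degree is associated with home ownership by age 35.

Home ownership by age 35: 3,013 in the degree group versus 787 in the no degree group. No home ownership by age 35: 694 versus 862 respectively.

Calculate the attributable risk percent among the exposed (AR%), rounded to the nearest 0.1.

41.3

From the description: a = 3013, b = 694, c = 787, d = 862.
Risk in exposed = 3013/3707 = 0.81279; risk in unexposed = 787/1649 = 0.47726.
RR = 0.81279/0.47726 = 1.70303
AR% = (RR − 1)/RR × 100 = (1.70303 − 1)/1.70303 × 100 = 41.2812%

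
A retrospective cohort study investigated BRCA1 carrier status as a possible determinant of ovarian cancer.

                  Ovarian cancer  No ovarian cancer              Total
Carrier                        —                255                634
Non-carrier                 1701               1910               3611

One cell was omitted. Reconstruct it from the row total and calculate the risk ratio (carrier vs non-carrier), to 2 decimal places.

1.27

The missing cell is in the exposed row: 634 − 255 = 379.
So a = 379, b = 255, c = 1701, d = 1910.
RR = [a/(a+b)] / [c/(c+d)] = (379/634) / (1701/3611) = 0.59779/0.47106 = 1.26903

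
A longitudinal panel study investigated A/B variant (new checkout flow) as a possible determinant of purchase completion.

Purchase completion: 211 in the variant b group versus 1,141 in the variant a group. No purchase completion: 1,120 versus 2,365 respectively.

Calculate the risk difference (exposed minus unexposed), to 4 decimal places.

From the description: a = 211, b = 1120, c = 1141, d = 2365.
Risk in exposed = 211/1331 = 0.158527; risk in unexposed = 1141/3506 = 0.325442.
Risk difference = 0.158527 − 0.325442 = -0.166915

-0.1669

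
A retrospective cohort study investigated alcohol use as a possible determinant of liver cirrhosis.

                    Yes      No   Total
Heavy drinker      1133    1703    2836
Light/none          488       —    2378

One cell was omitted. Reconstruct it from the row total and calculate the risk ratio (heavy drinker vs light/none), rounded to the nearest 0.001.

The missing cell is in the unexposed row: 2378 − 488 = 1890.
So a = 1133, b = 1703, c = 488, d = 1890.
RR = [a/(a+b)] / [c/(c+d)] = (1133/2836) / (488/2378) = 0.39951/0.20521 = 1.94677

1.947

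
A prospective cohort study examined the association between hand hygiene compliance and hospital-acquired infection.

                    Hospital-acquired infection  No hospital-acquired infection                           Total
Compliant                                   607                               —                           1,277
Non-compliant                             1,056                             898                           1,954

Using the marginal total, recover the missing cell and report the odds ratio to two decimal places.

The missing cell is in the exposed row: 1277 − 607 = 670.
So a = 607, b = 670, c = 1056, d = 898.
OR = (a·d)/(b·c) = (607 × 898) / (670 × 1056) = 545086 / 707520 = 0.77042

0.77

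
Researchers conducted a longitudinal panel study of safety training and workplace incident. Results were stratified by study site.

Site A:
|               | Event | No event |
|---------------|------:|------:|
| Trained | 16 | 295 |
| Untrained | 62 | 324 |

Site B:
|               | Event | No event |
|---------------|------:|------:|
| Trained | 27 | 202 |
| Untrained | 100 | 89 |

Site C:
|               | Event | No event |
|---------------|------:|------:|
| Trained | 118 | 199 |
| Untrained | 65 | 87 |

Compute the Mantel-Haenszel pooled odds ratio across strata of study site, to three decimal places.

0.343

OR_MH = Σ(aᵢdᵢ/nᵢ) / Σ(bᵢcᵢ/nᵢ), where nᵢ is the stratum total.
Stratum 1 (Site A): n = 697; a·d/n = 16·324/697 = 7.4376; b·c/n = 295·62/697 = 26.2410
Stratum 2 (Site B): n = 418; a·d/n = 27·89/418 = 5.7488; b·c/n = 202·100/418 = 48.3254
Stratum 3 (Site C): n = 469; a·d/n = 118·87/469 = 21.8891; b·c/n = 199·65/469 = 27.5800
OR_MH = (7.4376 + 5.7488 + 21.8891) / (26.2410 + 48.3254 + 27.5800) = 35.0755 / 102.1463 = 0.34338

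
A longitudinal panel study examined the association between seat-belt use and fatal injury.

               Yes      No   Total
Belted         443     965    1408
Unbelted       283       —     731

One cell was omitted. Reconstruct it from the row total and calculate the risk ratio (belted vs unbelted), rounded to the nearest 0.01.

0.81

The missing cell is in the unexposed row: 731 − 283 = 448.
So a = 443, b = 965, c = 283, d = 448.
RR = [a/(a+b)] / [c/(c+d)] = (443/1408) / (283/731) = 0.31463/0.38714 = 0.81270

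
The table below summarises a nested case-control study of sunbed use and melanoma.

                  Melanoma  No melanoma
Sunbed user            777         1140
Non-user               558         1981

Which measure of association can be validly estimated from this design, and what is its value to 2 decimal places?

2.42

Cells: a = 777, b = 1140, c = 558, d = 1981.
This is a nested case-control study: participants were sampled on outcome status, so risks in the source population cannot be estimated directly — relative risk is not valid here. The odds ratio is the appropriate measure.
OR = (a·d)/(b·c) = (777 × 1981) / (1140 × 558) = 1539237 / 636120 = 2.41973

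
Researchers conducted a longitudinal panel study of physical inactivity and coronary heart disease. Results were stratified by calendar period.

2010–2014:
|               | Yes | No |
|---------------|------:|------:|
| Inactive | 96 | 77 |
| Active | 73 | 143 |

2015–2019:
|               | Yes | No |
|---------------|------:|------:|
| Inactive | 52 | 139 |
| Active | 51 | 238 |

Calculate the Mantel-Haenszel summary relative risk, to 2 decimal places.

RR_MH = Σ(aᵢ·n₀ᵢ/nᵢ) / Σ(cᵢ·n₁ᵢ/nᵢ), with n₁ᵢ = aᵢ+bᵢ (exposed), n₀ᵢ = cᵢ+dᵢ (unexposed), nᵢ = n₁ᵢ+n₀ᵢ.
Stratum 1 (2010–2014): n₁ = 173, n₀ = 216, n = 389; a·n₀/n = 96·216/389 = 53.3059; c·n₁/n = 73·173/389 = 32.4653
Stratum 2 (2015–2019): n₁ = 191, n₀ = 289, n = 480; a·n₀/n = 52·289/480 = 31.3083; c·n₁/n = 51·191/480 = 20.2937
RR_MH = (53.3059 + 31.3083) / (32.4653 + 20.2937) = 84.6142 / 52.7590 = 1.60379

1.60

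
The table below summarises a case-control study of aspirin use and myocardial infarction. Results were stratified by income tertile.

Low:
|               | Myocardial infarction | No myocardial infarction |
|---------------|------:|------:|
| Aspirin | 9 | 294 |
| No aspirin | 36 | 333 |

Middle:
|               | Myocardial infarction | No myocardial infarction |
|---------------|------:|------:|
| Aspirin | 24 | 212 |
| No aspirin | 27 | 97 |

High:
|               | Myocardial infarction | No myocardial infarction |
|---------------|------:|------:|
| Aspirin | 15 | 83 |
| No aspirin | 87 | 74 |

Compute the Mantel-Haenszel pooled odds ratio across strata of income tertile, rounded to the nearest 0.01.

OR_MH = Σ(aᵢdᵢ/nᵢ) / Σ(bᵢcᵢ/nᵢ), where nᵢ is the stratum total.
Stratum 1 (Low): n = 672; a·d/n = 9·333/672 = 4.4598; b·c/n = 294·36/672 = 15.7500
Stratum 2 (Middle): n = 360; a·d/n = 24·97/360 = 6.4667; b·c/n = 212·27/360 = 15.9000
Stratum 3 (High): n = 259; a·d/n = 15·74/259 = 4.2857; b·c/n = 83·87/259 = 27.8803
OR_MH = (4.4598 + 6.4667 + 4.2857) / (15.7500 + 15.9000 + 27.8803) = 15.2122 / 59.5303 = 0.25554

0.26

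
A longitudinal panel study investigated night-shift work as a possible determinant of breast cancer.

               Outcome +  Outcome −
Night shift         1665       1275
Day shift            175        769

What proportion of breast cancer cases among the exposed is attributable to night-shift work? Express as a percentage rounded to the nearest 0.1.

67.3

Cells: a = 1665, b = 1275, c = 175, d = 769.
Risk in exposed = 1665/2940 = 0.56633; risk in unexposed = 175/944 = 0.18538.
RR = 0.56633/0.18538 = 3.05493
AR% = (RR − 1)/RR × 100 = (3.05493 − 1)/3.05493 × 100 = 67.2660%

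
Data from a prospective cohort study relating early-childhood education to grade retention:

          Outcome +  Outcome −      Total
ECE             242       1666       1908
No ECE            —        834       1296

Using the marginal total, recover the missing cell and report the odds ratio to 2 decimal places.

The missing cell is in the unexposed row: 1296 − 834 = 462.
So a = 242, b = 1666, c = 462, d = 834.
OR = (a·d)/(b·c) = (242 × 834) / (1666 × 462) = 201828 / 769692 = 0.26222

0.26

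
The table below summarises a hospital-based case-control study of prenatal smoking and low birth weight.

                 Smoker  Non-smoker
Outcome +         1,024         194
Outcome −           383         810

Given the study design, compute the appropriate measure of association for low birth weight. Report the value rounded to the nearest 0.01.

11.16

Reading the table with exposure as columns: a = 1024 (Smoker, case), b = 383 (Smoker, non-case), c = 194 (Non-smoker, case), d = 810.
This is a hospital-based case-control study: participants were sampled on outcome status, so risks in the source population cannot be estimated directly — relative risk is not valid here. The odds ratio is the appropriate measure.
OR = (a·d)/(b·c) = (1024 × 810) / (383 × 194) = 829440 / 74302 = 11.16309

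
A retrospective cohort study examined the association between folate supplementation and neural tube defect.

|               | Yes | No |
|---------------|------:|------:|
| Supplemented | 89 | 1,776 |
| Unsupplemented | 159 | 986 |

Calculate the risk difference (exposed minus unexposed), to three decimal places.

Cells: a = 89, b = 1776, c = 159, d = 986.
Risk in exposed = 89/1865 = 0.047721; risk in unexposed = 159/1145 = 0.138865.
Risk difference = 0.047721 − 0.138865 = -0.091143

-0.091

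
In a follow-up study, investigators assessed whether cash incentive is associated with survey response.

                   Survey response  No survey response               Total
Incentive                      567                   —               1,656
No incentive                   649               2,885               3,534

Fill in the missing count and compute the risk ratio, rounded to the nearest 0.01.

The missing cell is in the exposed row: 1656 − 567 = 1089.
So a = 567, b = 1089, c = 649, d = 2885.
RR = [a/(a+b)] / [c/(c+d)] = (567/1656) / (649/3534) = 0.34239/0.18364 = 1.86442

1.86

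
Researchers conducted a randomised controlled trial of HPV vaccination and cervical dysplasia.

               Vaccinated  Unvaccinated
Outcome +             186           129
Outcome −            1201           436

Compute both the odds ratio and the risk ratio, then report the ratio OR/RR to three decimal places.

Reading the table with exposure as columns: a = 186 (Vaccinated, case), b = 1201 (Vaccinated, non-case), c = 129 (Unvaccinated, case), d = 436.
OR = (186·436)/(1201·129) = 81096/154929 = 0.52344
Risk in exposed = 186/1387 = 0.13410; risk in unexposed = 129/565 = 0.22832; RR = 0.58735
OR/RR = 0.52344 / 0.58735 = 0.89119
The outcome is not rare, so the OR lies further from 1 than the RR.

0.891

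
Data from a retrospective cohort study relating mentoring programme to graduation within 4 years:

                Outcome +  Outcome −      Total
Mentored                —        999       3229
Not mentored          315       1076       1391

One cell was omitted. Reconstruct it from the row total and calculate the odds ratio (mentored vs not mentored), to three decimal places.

7.625

The missing cell is in the exposed row: 3229 − 999 = 2230.
So a = 2230, b = 999, c = 315, d = 1076.
OR = (a·d)/(b·c) = (2230 × 1076) / (999 × 315) = 2399480 / 314685 = 7.62502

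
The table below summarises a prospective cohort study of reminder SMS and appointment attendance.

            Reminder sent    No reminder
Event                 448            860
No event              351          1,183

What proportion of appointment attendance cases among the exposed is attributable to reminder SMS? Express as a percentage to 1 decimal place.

Reading the table with exposure as columns: a = 448 (Reminder sent, case), b = 351 (Reminder sent, non-case), c = 860 (No reminder, case), d = 1183.
Risk in exposed = 448/799 = 0.56070; risk in unexposed = 860/2043 = 0.42095.
RR = 0.56070/0.42095 = 1.33199
AR% = (RR − 1)/RR × 100 = (1.33199 − 1)/1.33199 × 100 = 24.9244%

24.9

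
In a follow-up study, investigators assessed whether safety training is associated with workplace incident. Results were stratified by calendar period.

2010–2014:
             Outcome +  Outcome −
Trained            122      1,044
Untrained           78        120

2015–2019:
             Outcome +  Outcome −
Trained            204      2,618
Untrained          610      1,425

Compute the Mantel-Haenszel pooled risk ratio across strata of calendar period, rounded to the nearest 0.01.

0.25

RR_MH = Σ(aᵢ·n₀ᵢ/nᵢ) / Σ(cᵢ·n₁ᵢ/nᵢ), with n₁ᵢ = aᵢ+bᵢ (exposed), n₀ᵢ = cᵢ+dᵢ (unexposed), nᵢ = n₁ᵢ+n₀ᵢ.
Stratum 1 (2010–2014): n₁ = 1166, n₀ = 198, n = 1364; a·n₀/n = 122·198/1364 = 17.7097; c·n₁/n = 78·1166/1364 = 66.6774
Stratum 2 (2015–2019): n₁ = 2822, n₀ = 2035, n = 4857; a·n₀/n = 204·2035/4857 = 85.4725; c·n₁/n = 610·2822/4857 = 354.4204
RR_MH = (17.7097 + 85.4725) / (66.6774 + 354.4204) = 103.1822 / 421.0978 = 0.24503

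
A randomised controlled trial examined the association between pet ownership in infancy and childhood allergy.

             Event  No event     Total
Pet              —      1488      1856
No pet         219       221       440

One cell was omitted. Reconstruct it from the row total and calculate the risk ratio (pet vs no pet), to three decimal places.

The missing cell is in the exposed row: 1856 − 1488 = 368.
So a = 368, b = 1488, c = 219, d = 221.
RR = [a/(a+b)] / [c/(c+d)] = (368/1856) / (219/440) = 0.19828/0.49773 = 0.39836

0.398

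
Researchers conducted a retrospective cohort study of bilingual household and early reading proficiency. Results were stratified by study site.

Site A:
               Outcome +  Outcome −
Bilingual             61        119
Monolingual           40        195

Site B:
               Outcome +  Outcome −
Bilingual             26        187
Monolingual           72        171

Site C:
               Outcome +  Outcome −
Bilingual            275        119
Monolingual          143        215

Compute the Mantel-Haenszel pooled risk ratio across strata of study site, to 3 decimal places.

1.424

RR_MH = Σ(aᵢ·n₀ᵢ/nᵢ) / Σ(cᵢ·n₁ᵢ/nᵢ), with n₁ᵢ = aᵢ+bᵢ (exposed), n₀ᵢ = cᵢ+dᵢ (unexposed), nᵢ = n₁ᵢ+n₀ᵢ.
Stratum 1 (Site A): n₁ = 180, n₀ = 235, n = 415; a·n₀/n = 61·235/415 = 34.5422; c·n₁/n = 40·180/415 = 17.3494
Stratum 2 (Site B): n₁ = 213, n₀ = 243, n = 456; a·n₀/n = 26·243/456 = 13.8553; c·n₁/n = 72·213/456 = 33.6316
Stratum 3 (Site C): n₁ = 394, n₀ = 358, n = 752; a·n₀/n = 275·358/752 = 130.9176; c·n₁/n = 143·394/752 = 74.9229
RR_MH = (34.5422 + 13.8553 + 130.9176) / (17.3494 + 33.6316 + 74.9229) = 179.3150 / 125.9038 = 1.42422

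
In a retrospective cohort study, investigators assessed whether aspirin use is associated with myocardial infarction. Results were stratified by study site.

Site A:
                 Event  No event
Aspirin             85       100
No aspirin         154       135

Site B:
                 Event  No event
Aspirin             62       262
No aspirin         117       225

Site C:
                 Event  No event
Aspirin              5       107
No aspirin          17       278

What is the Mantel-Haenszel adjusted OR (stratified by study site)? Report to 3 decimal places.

0.585

OR_MH = Σ(aᵢdᵢ/nᵢ) / Σ(bᵢcᵢ/nᵢ), where nᵢ is the stratum total.
Stratum 1 (Site A): n = 474; a·d/n = 85·135/474 = 24.2089; b·c/n = 100·154/474 = 32.4895
Stratum 2 (Site B): n = 666; a·d/n = 62·225/666 = 20.9459; b·c/n = 262·117/666 = 46.0270
Stratum 3 (Site C): n = 407; a·d/n = 5·278/407 = 3.4152; b·c/n = 107·17/407 = 4.4693
OR_MH = (24.2089 + 20.9459 + 3.4152) / (32.4895 + 46.0270 + 4.4693) = 48.5700 / 82.9858 = 0.58528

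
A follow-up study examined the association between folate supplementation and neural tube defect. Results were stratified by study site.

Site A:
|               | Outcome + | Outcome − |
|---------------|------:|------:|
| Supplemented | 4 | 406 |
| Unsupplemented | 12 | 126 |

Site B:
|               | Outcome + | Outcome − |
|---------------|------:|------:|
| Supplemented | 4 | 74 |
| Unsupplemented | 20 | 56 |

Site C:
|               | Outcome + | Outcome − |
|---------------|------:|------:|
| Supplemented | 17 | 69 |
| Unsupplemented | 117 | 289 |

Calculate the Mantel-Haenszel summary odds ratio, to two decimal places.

OR_MH = Σ(aᵢdᵢ/nᵢ) / Σ(bᵢcᵢ/nᵢ), where nᵢ is the stratum total.
Stratum 1 (Site A): n = 548; a·d/n = 4·126/548 = 0.9197; b·c/n = 406·12/548 = 8.8905
Stratum 2 (Site B): n = 154; a·d/n = 4·56/154 = 1.4545; b·c/n = 74·20/154 = 9.6104
Stratum 3 (Site C): n = 492; a·d/n = 17·289/492 = 9.9858; b·c/n = 69·117/492 = 16.4085
OR_MH = (0.9197 + 1.4545 + 9.9858) / (8.8905 + 9.6104 + 16.4085) = 12.3600 / 34.9094 = 0.35406

0.35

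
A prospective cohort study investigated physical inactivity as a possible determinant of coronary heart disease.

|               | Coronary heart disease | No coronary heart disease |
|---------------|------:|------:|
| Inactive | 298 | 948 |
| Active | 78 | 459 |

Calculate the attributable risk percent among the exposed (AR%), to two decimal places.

Cells: a = 298, b = 948, c = 78, d = 459.
Risk in exposed = 298/1246 = 0.23917; risk in unexposed = 78/537 = 0.14525.
RR = 0.23917/0.14525 = 1.64656
AR% = (RR − 1)/RR × 100 = (1.64656 − 1)/1.64656 × 100 = 39.2674%

39.27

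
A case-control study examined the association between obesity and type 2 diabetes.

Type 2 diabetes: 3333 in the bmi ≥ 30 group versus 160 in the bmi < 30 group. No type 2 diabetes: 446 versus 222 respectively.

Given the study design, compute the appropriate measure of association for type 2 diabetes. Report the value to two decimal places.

10.37

From the description: a = 3333, b = 446, c = 160, d = 222.
This is a case-control study: participants were sampled on outcome status, so risks in the source population cannot be estimated directly — relative risk is not valid here. The odds ratio is the appropriate measure.
OR = (a·d)/(b·c) = (3333 × 222) / (446 × 160) = 739926 / 71360 = 10.36892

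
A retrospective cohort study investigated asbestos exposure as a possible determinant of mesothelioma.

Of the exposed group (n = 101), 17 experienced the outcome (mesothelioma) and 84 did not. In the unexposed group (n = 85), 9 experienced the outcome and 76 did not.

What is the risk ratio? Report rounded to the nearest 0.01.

From the description: a = 17, b = 84, c = 9, d = 76.
Risk in exposed = 17/101 = 0.16832; risk in unexposed = 9/85 = 0.10588.
RR = 0.16832 / 0.10588 = 1.58966
The risk among the exposed is 1.59 times that among the unexposed.

1.59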